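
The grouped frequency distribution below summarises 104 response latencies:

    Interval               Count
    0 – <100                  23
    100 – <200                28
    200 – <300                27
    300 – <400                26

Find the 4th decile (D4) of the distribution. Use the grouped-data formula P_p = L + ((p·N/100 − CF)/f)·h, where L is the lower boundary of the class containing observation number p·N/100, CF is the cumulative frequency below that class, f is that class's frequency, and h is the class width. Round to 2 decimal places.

N = 104; target position k = 40/100 · 104 = 41.6.
Cumulative frequencies: 23, 51, 78, 104.
Observation 41.6 falls in the class 100 – <200.
L = 100, CF = 23, f = 28, h = 100.
P40 = 100 + ((41.6 − 23)/28)·100 = 100 + 66.4286 = 166.429.

166.43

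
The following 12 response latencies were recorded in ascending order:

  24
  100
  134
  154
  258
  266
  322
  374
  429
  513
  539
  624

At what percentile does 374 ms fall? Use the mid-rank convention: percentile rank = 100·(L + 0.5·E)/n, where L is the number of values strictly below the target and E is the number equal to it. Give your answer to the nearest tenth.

62.5

Count below 374: L = 7; count equal: E = 1; n = 12.
Percentile rank = 100·(7 + 0.5·1)/12 = 100·7.5/12 = 62.5.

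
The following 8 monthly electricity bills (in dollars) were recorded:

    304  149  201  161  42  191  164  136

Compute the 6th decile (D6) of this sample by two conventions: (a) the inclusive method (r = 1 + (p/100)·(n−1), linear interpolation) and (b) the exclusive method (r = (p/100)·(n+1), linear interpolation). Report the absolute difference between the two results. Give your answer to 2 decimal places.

5.40

Sorted: 42, 136, 149, 161, 164, 191, 201, 304.
n = 8.
(a) r = 5.2; between ranks 5 (164) and 6 (191): 169.4.
(b) r = 5.4; between ranks 5 (164) and 6 (191): 174.8.
|169.4 − 174.8| = 5.4.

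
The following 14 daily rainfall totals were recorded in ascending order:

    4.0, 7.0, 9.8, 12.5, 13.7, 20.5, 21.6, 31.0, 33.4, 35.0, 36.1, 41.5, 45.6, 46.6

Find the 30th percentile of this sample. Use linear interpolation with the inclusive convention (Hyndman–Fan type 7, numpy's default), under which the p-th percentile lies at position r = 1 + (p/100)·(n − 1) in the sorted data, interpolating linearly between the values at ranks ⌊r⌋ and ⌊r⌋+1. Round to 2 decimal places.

n = 14.
r = 1 + (30/100)·(14 − 1) = 1 + 3.9 = 4.9.
Rank 4 is 12.5 and rank 5 is 13.7.
Interpolate: 12.5 + 0.9·(13.7 − 12.5) = 12.5 + 0.9·1.2 = 13.58.

13.58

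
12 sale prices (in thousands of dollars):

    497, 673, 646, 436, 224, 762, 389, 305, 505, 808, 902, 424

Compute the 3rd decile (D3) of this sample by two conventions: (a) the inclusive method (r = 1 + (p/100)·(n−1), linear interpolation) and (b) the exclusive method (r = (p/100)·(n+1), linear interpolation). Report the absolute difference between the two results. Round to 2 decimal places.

Sorted: 224, 305, 389, 424, 436, 497, 505, 646, 673, 762, 808, 902.
n = 12.
(a) r = 4.3; between ranks 4 (424) and 5 (436): 427.6.
(b) r = 3.9; between ranks 3 (389) and 4 (424): 420.5.
|427.6 − 420.5| = 7.1.

7.10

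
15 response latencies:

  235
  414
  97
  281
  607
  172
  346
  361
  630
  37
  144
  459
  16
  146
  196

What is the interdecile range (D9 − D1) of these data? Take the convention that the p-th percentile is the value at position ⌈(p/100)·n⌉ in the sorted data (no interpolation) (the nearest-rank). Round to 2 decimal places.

Sorted: 16, 37, 97, 144, 146, 172, 196, 235, 281, 346, 361, 414, 459, 607, 630.
n = 15.
P10: rank ⌈10/100·15⌉ = 2 → 37.
P90: rank ⌈90/100·15⌉ = 14 → 607.
Difference: 607 − 37 = 570.

570.00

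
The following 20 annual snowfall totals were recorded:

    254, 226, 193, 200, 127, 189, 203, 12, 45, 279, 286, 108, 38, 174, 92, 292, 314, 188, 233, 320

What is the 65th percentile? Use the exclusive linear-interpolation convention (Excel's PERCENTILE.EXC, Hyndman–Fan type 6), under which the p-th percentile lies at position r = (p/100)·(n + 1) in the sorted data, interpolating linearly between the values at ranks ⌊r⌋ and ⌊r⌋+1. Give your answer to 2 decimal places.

230.55

Sorted: 12, 38, 45, 92, 108, 127, 174, 188, 189, 193, 200, 203, 226, 233, 254, 279, 286, 292, 314, 320.
n = 20.
r = (65/100)·(20 + 1) = 13.65.
Rank 13 is 226 and rank 14 is 233.
Interpolate: 226 + 0.65·(233 − 226) = 226 + 0.65·7 = 230.55.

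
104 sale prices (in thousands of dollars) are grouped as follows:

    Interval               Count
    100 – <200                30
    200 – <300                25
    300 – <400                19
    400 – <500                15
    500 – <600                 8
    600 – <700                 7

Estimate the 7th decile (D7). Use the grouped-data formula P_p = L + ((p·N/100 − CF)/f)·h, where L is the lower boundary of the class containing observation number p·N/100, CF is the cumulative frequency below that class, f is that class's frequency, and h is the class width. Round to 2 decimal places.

393.68

N = 104; target position k = 70/100 · 104 = 72.8.
Cumulative frequencies: 30, 55, 74, 89, 97, 104.
Observation 72.8 falls in the class 300 – <400.
L = 300, CF = 55, f = 19, h = 100.
P70 = 300 + ((72.8 − 55)/19)·100 = 300 + 93.6842 = 393.684.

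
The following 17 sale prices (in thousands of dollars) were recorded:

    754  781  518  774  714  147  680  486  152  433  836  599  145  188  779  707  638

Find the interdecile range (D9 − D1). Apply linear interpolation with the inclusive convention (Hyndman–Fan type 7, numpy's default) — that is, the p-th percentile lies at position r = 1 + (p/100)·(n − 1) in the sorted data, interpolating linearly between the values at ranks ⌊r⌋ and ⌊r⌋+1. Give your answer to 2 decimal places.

629.80

Sorted: 145, 147, 152, 188, 433, 486, 518, 599, 638, 680, 707, 714, 754, 774, 779, 781, 836.
n = 17.
P10: r = 2.6; ranks 2–3 are 147, 152; interpolating gives 150.
P90: r = 15.4; ranks 15–16 are 779, 781; interpolating gives 779.8.
Difference: 779.8 − 150 = 629.8.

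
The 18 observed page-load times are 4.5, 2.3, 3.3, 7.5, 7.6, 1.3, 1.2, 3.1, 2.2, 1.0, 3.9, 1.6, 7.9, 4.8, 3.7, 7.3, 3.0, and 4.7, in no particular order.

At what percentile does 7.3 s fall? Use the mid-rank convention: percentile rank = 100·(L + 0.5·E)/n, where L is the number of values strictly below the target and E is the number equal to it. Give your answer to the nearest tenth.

80.6

Sorted: 1.0, 1.2, 1.3, 1.6, 2.2, 2.3, 3.0, 3.1, 3.3, 3.7, 3.9, 4.5, 4.7, 4.8, 7.3, 7.5, 7.6, 7.9.
Count below 7.3: L = 14; count equal: E = 1; n = 18.
Percentile rank = 100·(14 + 0.5·1)/18 = 100·14.5/18 = 80.56.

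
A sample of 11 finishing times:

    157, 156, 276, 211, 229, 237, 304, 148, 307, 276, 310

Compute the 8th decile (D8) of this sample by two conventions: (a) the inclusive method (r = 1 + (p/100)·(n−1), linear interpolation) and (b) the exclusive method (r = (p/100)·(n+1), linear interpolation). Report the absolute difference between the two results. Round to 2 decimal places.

1.80

Sorted: 148, 156, 157, 211, 229, 237, 276, 276, 304, 307, 310.
n = 11.
(a) r = 9 → value at rank 9 = 304.
(b) r = 9.6; between ranks 9 (304) and 10 (307): 305.8.
|304 − 305.8| = 1.8.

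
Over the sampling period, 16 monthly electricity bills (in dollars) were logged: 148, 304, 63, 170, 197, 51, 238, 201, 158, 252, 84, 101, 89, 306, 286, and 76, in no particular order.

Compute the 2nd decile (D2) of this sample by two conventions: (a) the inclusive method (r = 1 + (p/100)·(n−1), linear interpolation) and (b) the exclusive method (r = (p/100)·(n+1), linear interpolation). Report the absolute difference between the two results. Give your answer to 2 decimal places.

4.80

Sorted: 51, 63, 76, 84, 89, 101, 148, 158, 170, 197, 201, 238, 252, 286, 304, 306.
n = 16.
(a) r = 4 → value at rank 4 = 84.
(b) r = 3.4; between ranks 3 (76) and 4 (84): 79.2.
|84 − 79.2| = 4.8.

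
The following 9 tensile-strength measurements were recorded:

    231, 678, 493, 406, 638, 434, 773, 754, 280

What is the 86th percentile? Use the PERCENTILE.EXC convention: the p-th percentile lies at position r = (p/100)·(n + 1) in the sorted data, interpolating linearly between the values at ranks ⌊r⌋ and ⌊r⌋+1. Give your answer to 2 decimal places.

Sorted: 231, 280, 406, 434, 493, 638, 678, 754, 773.
n = 9.
r = (86/100)·(9 + 1) = 8.6.
Rank 8 is 754 and rank 9 is 773.
Interpolate: 754 + 0.6·(773 − 754) = 754 + 0.6·19 = 765.4.

765.40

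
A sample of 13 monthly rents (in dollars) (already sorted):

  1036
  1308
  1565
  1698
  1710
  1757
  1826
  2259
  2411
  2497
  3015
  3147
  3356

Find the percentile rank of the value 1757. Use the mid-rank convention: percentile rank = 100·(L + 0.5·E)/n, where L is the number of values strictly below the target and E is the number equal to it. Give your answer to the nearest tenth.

42.3

Count below 1757: L = 5; count equal: E = 1; n = 13.
Percentile rank = 100·(5 + 0.5·1)/13 = 100·5.5/13 = 42.31.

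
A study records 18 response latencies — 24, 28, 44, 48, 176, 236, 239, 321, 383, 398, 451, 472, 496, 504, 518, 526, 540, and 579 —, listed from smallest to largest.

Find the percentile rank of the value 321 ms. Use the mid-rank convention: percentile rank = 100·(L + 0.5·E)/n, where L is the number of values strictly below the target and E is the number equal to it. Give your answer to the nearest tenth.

41.7

Count below 321: L = 7; count equal: E = 1; n = 18.
Percentile rank = 100·(7 + 0.5·1)/18 = 100·7.5/18 = 41.67.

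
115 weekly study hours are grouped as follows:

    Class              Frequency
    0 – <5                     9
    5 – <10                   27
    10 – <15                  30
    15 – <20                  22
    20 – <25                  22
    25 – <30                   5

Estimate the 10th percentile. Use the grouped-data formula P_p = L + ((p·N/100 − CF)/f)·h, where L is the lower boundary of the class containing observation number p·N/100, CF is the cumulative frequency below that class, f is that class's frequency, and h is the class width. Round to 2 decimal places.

N = 115; target position k = 10/100 · 115 = 11.5.
Cumulative frequencies: 9, 36, 66, 88, 110, 115.
Observation 11.5 falls in the class 5 – <10.
L = 5, CF = 9, f = 27, h = 5.
P10 = 5 + ((11.5 − 9)/27)·5 = 5 + 0.462963 = 5.46296.

5.46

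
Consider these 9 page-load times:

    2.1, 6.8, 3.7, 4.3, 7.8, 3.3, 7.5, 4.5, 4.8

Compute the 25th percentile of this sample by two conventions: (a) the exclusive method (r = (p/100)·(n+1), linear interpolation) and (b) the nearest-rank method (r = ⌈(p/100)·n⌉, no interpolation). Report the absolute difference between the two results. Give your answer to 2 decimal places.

Sorted: 2.1, 3.3, 3.7, 4.3, 4.5, 4.8, 6.8, 7.5, 7.8.
n = 9.
(a) r = 2.5; between ranks 2 (3.3) and 3 (3.7): 3.5.
(b) the nearest-rank method: rank 3 → 3.7.
|3.5 − 3.7| = 0.2.

0.20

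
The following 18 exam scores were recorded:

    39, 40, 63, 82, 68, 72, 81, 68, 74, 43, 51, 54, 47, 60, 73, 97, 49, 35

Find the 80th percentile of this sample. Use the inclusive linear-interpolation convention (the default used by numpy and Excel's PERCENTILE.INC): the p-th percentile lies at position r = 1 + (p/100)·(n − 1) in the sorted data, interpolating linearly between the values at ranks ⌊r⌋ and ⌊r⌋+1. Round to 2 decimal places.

73.60

Sorted: 35, 39, 40, 43, 47, 49, 51, 54, 60, 63, 68, 68, 72, 73, 74, 81, 82, 97.
n = 18.
r = 1 + (80/100)·(18 − 1) = 1 + 13.6 = 14.6.
Rank 14 is 73 and rank 15 is 74.
Interpolate: 73 + 0.6·(74 − 73) = 73 + 0.6·1 = 73.6.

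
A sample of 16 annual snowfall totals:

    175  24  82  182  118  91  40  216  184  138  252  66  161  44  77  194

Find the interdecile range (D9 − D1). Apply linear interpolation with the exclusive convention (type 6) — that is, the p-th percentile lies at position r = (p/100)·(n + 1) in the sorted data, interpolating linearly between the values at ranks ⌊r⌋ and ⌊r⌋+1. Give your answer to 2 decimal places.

191.60

Sorted: 24, 40, 44, 66, 77, 82, 91, 118, 138, 161, 175, 182, 184, 194, 216, 252.
n = 16.
P10: r = 1.7; ranks 1–2 are 24, 40; interpolating gives 35.2.
P90: r = 15.3; ranks 15–16 are 216, 252; interpolating gives 226.8.
Difference: 226.8 − 35.2 = 191.6.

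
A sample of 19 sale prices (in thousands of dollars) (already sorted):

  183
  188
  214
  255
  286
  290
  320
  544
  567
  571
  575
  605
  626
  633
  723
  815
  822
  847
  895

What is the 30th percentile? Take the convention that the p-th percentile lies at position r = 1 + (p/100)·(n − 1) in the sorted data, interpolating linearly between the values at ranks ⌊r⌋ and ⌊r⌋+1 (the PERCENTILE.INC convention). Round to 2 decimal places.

302.00

n = 19.
r = 1 + (30/100)·(19 − 1) = 1 + 5.4 = 6.4.
Rank 6 is 290 and rank 7 is 320.
Interpolate: 290 + 0.4·(320 − 290) = 290 + 0.4·30 = 302.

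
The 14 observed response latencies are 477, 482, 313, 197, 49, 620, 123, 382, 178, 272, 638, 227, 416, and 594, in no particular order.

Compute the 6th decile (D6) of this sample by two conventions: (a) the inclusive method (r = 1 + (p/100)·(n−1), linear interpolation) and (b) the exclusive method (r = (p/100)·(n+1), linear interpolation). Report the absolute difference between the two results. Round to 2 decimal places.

Sorted: 49, 123, 178, 197, 227, 272, 313, 382, 416, 477, 482, 594, 620, 638.
n = 14.
(a) r = 8.8; between ranks 8 (382) and 9 (416): 409.2.
(b) r = 9 → value at rank 9 = 416.
|409.2 − 416| = 6.8.

6.80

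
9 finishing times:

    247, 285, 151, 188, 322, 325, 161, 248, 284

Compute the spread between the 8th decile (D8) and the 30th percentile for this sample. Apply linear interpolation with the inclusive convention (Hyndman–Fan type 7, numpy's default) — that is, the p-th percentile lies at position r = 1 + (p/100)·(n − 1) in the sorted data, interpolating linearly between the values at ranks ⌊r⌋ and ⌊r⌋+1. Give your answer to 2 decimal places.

Sorted: 151, 161, 188, 247, 248, 284, 285, 322, 325.
n = 9.
P30: r = 3.4; ranks 3–4 are 188, 247; interpolating gives 211.6.
P80: r = 7.4; ranks 7–8 are 285, 322; interpolating gives 299.8.
Difference: 299.8 − 211.6 = 88.2.

88.20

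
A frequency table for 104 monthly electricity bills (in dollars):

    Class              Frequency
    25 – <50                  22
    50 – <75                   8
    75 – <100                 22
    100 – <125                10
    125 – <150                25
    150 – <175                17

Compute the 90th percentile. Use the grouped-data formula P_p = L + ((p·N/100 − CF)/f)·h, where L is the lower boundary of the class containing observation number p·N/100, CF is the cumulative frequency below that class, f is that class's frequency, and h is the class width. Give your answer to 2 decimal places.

N = 104; target position k = 90/100 · 104 = 93.6.
Cumulative frequencies: 22, 30, 52, 62, 87, 104.
Observation 93.6 falls in the class 150 – <175.
L = 150, CF = 87, f = 17, h = 25.
P90 = 150 + ((93.6 − 87)/17)·25 = 150 + 9.70588 = 159.706.

159.71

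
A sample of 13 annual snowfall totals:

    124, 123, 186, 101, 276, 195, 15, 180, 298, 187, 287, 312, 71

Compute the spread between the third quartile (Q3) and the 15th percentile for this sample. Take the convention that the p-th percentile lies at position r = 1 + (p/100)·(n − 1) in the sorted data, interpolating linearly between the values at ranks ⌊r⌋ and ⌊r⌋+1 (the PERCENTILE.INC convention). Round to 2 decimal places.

Sorted: 15, 71, 101, 123, 124, 180, 186, 187, 195, 276, 287, 298, 312.
n = 13.
P15: r = 2.8; ranks 2–3 are 71, 101; interpolating gives 95.
P75: r = 10 (integer) → 276.
Difference: 276 − 95 = 181.

181.00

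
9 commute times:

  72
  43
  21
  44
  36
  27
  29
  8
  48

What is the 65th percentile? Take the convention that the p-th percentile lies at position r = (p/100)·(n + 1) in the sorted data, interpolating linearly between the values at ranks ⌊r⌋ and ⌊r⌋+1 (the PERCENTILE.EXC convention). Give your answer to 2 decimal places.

Sorted: 8, 21, 27, 29, 36, 43, 44, 48, 72.
n = 9.
r = (65/100)·(9 + 1) = 6.5.
Rank 6 is 43 and rank 7 is 44.
Interpolate: 43 + 0.5·(44 − 43) = 43 + 0.5·1 = 43.5.

43.50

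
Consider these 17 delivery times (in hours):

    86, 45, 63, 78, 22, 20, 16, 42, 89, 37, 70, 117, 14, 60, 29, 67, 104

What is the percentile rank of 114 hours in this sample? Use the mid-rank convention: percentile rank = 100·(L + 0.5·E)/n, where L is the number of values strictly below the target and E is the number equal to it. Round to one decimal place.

94.1

Sorted: 14, 16, 20, 22, 29, 37, 42, 45, 60, 63, 67, 70, 78, 86, 89, 104, 117.
Count below 114: L = 16; count equal: E = 0; n = 17.
Percentile rank = 100·(16 + 0.5·0)/17 = 100·16/17 = 94.12.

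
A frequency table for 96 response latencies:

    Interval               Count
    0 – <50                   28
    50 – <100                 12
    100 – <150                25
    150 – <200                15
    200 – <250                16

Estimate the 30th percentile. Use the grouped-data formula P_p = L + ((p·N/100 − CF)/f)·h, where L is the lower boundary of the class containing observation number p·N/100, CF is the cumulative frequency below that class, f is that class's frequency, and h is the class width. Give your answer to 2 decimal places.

53.33

N = 96; target position k = 30/100 · 96 = 28.8.
Cumulative frequencies: 28, 40, 65, 80, 96.
Observation 28.8 falls in the class 50 – <100.
L = 50, CF = 28, f = 12, h = 50.
P30 = 50 + ((28.8 − 28)/12)·50 = 50 + 3.33333 = 53.3333.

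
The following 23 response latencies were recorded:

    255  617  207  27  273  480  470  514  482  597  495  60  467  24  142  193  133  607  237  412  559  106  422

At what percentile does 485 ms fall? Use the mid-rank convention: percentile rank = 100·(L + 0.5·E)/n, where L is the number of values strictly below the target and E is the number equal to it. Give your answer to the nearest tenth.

73.9

Sorted: 24, 27, 60, 106, 133, 142, 193, 207, 237, 255, 273, 412, 422, 467, 470, 480, 482, 495, 514, 559, 597, 607, 617.
Count below 485: L = 17; count equal: E = 0; n = 23.
Percentile rank = 100·(17 + 0.5·0)/23 = 100·17/23 = 73.91.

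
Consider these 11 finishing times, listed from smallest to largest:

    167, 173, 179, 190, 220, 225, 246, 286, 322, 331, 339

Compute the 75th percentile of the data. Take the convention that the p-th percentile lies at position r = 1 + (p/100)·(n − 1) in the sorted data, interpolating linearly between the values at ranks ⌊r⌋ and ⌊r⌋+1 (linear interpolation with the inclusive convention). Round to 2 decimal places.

304.00

n = 11.
r = 1 + (75/100)·(11 − 1) = 1 + 7.5 = 8.5.
Rank 8 is 286 and rank 9 is 322.
Interpolate: 286 + 0.5·(322 − 286) = 286 + 0.5·36 = 304.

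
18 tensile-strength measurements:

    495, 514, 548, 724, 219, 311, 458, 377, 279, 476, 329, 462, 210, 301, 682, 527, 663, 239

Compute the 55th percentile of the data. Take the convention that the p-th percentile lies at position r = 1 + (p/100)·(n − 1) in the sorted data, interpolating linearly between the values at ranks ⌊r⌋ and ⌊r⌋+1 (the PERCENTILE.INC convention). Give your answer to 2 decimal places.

Sorted: 210, 219, 239, 279, 301, 311, 329, 377, 458, 462, 476, 495, 514, 527, 548, 663, 682, 724.
n = 18.
r = 1 + (55/100)·(18 − 1) = 1 + 9.35 = 10.35.
Rank 10 is 462 and rank 11 is 476.
Interpolate: 462 + 0.35·(476 − 462) = 462 + 0.35·14 = 466.9.

466.90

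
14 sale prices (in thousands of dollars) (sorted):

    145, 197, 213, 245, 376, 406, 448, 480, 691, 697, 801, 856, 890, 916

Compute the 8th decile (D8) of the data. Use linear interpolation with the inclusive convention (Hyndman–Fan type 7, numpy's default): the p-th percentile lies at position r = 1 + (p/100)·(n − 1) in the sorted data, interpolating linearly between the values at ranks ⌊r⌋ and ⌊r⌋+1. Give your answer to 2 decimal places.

n = 14.
r = 1 + (80/100)·(14 − 1) = 1 + 10.4 = 11.4.
Rank 11 is 801 and rank 12 is 856.
Interpolate: 801 + 0.4·(856 − 801) = 801 + 0.4·55 = 823.

823.00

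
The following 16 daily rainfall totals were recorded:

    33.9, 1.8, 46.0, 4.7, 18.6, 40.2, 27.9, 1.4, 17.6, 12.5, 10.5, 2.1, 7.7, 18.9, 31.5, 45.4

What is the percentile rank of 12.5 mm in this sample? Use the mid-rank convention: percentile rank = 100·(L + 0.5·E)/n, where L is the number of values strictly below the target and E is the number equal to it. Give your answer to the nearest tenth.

40.6

Sorted: 1.4, 1.8, 2.1, 4.7, 7.7, 10.5, 12.5, 17.6, 18.6, 18.9, 27.9, 31.5, 33.9, 40.2, 45.4, 46.0.
Count below 12.5: L = 6; count equal: E = 1; n = 16.
Percentile rank = 100·(6 + 0.5·1)/16 = 100·6.5/16 = 40.62.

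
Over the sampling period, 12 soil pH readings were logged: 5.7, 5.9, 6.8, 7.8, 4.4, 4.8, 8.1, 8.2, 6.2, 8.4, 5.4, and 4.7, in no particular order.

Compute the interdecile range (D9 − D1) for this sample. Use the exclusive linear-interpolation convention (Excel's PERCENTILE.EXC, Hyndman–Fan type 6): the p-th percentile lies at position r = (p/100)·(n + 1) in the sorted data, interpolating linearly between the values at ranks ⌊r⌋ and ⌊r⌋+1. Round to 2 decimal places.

3.85

Sorted: 4.4, 4.7, 4.8, 5.4, 5.7, 5.9, 6.2, 6.8, 7.8, 8.1, 8.2, 8.4.
n = 12.
P10: r = 1.3; ranks 1–2 are 4.4, 4.7; interpolating gives 4.49.
P90: r = 11.7; ranks 11–12 are 8.2, 8.4; interpolating gives 8.34.
Difference: 8.34 − 4.49 = 3.85.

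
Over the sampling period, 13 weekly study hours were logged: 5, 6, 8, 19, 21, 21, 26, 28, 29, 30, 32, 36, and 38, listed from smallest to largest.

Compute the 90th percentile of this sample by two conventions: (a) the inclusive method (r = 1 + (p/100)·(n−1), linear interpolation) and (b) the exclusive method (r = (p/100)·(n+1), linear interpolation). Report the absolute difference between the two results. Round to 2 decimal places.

2.00

n = 13.
(a) r = 11.8; between ranks 11 (32) and 12 (36): 35.2.
(b) r = 12.6; between ranks 12 (36) and 13 (38): 37.2.
|35.2 − 37.2| = 2.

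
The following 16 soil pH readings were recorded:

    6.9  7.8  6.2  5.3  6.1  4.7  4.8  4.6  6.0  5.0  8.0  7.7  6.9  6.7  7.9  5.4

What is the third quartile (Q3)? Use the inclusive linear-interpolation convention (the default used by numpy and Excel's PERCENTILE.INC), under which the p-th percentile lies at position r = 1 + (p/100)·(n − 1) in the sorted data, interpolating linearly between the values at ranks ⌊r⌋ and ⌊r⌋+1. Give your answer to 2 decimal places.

Sorted: 4.6, 4.7, 4.8, 5.0, 5.3, 5.4, 6.0, 6.1, 6.2, 6.7, 6.9, 6.9, 7.7, 7.8, 7.9, 8.0.
n = 16.
r = 1 + (75/100)·(16 − 1) = 1 + 11.25 = 12.25.
Rank 12 is 6.9 and rank 13 is 7.7.
Interpolate: 6.9 + 0.25·(7.7 − 6.9) = 6.9 + 0.25·0.8 = 7.1.

7.10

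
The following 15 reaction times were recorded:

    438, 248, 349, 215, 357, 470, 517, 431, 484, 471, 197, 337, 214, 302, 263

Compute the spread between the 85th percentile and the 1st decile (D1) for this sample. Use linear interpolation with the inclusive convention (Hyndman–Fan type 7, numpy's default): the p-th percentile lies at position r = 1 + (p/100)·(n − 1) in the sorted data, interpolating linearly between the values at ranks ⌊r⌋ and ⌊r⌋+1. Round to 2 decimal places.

Sorted: 197, 214, 215, 248, 263, 302, 337, 349, 357, 431, 438, 470, 471, 484, 517.
n = 15.
P10: r = 2.4; ranks 2–3 are 214, 215; interpolating gives 214.4.
P85: r = 12.9; ranks 12–13 are 470, 471; interpolating gives 470.9.
Difference: 470.9 − 214.4 = 256.5.

256.50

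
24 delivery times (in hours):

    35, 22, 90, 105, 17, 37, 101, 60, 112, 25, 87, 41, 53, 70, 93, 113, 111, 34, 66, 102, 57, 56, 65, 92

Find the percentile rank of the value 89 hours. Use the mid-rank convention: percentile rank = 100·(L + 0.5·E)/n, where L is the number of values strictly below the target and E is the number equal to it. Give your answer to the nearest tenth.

62.5

Sorted: 17, 22, 25, 34, 35, 37, 41, 53, 56, 57, 60, 65, 66, 70, 87, 90, 92, 93, 101, 102, 105, 111, 112, 113.
Count below 89: L = 15; count equal: E = 0; n = 24.
Percentile rank = 100·(15 + 0.5·0)/24 = 100·15/24 = 62.5.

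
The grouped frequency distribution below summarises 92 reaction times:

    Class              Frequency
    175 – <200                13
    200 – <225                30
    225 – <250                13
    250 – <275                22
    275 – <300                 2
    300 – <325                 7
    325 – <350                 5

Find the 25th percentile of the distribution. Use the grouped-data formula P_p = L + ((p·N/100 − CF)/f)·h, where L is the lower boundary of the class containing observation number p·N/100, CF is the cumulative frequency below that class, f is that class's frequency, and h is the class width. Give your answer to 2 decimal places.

N = 92; target position k = 25/100 · 92 = 23.
Cumulative frequencies: 13, 43, 56, 78, 80, 87, 92.
Observation 23 falls in the class 200 – <225.
L = 200, CF = 13, f = 30, h = 25.
P25 = 200 + ((23 − 13)/30)·25 = 200 + 8.33333 = 208.333.

208.33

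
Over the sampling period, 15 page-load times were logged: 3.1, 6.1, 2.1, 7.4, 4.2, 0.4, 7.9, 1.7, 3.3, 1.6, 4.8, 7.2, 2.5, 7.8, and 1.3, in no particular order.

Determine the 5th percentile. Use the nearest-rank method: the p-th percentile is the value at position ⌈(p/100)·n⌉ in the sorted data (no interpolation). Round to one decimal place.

Sorted: 0.4, 1.3, 1.6, 1.7, 2.1, 2.5, 3.1, 3.3, 4.2, 4.8, 6.1, 7.2, 7.4, 7.8, 7.9.
n = 15.
Position = ⌈5/100 · 15⌉ = ⌈0.75⌉ = 1.
The value at rank 1 is 0.4.

0.4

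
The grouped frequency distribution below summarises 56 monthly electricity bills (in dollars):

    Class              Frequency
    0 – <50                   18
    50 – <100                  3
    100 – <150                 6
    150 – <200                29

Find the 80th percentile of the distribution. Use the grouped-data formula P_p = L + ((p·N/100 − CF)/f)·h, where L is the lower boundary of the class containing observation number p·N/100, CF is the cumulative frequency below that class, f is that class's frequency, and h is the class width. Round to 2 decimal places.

N = 56; target position k = 80/100 · 56 = 44.8.
Cumulative frequencies: 18, 21, 27, 56.
Observation 44.8 falls in the class 150 – <200.
L = 150, CF = 27, f = 29, h = 50.
P80 = 150 + ((44.8 − 27)/29)·50 = 150 + 30.6897 = 180.69.

180.69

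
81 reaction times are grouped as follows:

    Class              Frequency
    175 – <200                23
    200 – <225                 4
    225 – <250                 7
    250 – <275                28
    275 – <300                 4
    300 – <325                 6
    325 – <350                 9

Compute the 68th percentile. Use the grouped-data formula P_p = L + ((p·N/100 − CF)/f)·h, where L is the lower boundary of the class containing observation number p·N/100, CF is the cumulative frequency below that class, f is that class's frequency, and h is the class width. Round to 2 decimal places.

N = 81; target position k = 68/100 · 81 = 55.08.
Cumulative frequencies: 23, 27, 34, 62, 66, 72, 81.
Observation 55.08 falls in the class 250 – <275.
L = 250, CF = 34, f = 28, h = 25.
P68 = 250 + ((55.08 − 34)/28)·25 = 250 + 18.8214 = 268.821.

268.82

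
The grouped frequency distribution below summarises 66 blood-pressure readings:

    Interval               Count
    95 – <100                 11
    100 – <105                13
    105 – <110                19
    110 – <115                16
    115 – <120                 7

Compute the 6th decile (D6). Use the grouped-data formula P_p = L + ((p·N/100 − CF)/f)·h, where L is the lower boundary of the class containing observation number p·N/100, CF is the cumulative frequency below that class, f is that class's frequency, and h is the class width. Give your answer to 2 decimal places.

109.11

N = 66; target position k = 60/100 · 66 = 39.6.
Cumulative frequencies: 11, 24, 43, 59, 66.
Observation 39.6 falls in the class 105 – <110.
L = 105, CF = 24, f = 19, h = 5.
P60 = 105 + ((39.6 − 24)/19)·5 = 105 + 4.10526 = 109.105.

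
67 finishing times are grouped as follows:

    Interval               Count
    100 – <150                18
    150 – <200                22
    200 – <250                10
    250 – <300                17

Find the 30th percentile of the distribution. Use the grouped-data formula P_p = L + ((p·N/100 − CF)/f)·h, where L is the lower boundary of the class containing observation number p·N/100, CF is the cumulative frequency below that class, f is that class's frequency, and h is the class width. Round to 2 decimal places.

154.77

N = 67; target position k = 30/100 · 67 = 20.1.
Cumulative frequencies: 18, 40, 50, 67.
Observation 20.1 falls in the class 150 – <200.
L = 150, CF = 18, f = 22, h = 50.
P30 = 150 + ((20.1 − 18)/22)·50 = 150 + 4.77273 = 154.773.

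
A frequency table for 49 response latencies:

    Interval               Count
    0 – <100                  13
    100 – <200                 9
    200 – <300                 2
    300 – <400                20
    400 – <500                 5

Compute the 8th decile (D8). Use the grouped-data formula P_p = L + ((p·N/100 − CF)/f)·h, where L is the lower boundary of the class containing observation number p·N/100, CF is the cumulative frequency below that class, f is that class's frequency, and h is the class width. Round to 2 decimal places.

N = 49; target position k = 80/100 · 49 = 39.2.
Cumulative frequencies: 13, 22, 24, 44, 49.
Observation 39.2 falls in the class 300 – <400.
L = 300, CF = 24, f = 20, h = 100.
P80 = 300 + ((39.2 − 24)/20)·100 = 300 + 76 = 376.

376.00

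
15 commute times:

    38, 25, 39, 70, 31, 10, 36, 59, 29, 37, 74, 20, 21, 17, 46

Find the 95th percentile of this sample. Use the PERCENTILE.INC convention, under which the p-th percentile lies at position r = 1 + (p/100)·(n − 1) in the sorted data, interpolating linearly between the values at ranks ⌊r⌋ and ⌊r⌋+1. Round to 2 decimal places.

71.20

Sorted: 10, 17, 20, 21, 25, 29, 31, 36, 37, 38, 39, 46, 59, 70, 74.
n = 15.
r = 1 + (95/100)·(15 − 1) = 1 + 13.3 = 14.3.
Rank 14 is 70 and rank 15 is 74.
Interpolate: 70 + 0.3·(74 − 70) = 70 + 0.3·4 = 71.2.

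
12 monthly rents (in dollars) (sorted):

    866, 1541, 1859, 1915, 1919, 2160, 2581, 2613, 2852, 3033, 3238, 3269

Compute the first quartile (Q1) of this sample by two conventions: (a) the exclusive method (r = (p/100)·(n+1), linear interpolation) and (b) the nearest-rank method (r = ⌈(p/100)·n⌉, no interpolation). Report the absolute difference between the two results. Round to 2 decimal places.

n = 12.
(a) r = 3.25; between ranks 3 (1859) and 4 (1915): 1873.
(b) the nearest-rank method: rank 3 → 1859.
|1873 − 1859| = 14.

14.00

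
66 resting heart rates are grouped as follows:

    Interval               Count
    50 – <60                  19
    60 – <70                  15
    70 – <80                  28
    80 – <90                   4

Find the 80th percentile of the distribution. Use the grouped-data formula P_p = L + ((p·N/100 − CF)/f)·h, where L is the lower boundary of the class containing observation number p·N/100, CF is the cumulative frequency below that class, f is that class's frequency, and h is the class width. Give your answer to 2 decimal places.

N = 66; target position k = 80/100 · 66 = 52.8.
Cumulative frequencies: 19, 34, 62, 66.
Observation 52.8 falls in the class 70 – <80.
L = 70, CF = 34, f = 28, h = 10.
P80 = 70 + ((52.8 − 34)/28)·10 = 70 + 6.71429 = 76.7143.

76.71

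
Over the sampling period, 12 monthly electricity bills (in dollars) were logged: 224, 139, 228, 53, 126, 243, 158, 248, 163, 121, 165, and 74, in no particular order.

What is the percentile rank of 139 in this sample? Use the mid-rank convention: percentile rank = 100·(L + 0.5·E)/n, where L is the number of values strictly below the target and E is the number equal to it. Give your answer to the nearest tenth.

37.5

Sorted: 53, 74, 121, 126, 139, 158, 163, 165, 224, 228, 243, 248.
Count below 139: L = 4; count equal: E = 1; n = 12.
Percentile rank = 100·(4 + 0.5·1)/12 = 100·4.5/12 = 37.5.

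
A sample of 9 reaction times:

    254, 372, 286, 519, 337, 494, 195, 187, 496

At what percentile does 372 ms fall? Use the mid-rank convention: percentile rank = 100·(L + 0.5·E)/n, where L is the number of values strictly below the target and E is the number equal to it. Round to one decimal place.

Sorted: 187, 195, 254, 286, 337, 372, 494, 496, 519.
Count below 372: L = 5; count equal: E = 1; n = 9.
Percentile rank = 100·(5 + 0.5·1)/9 = 100·5.5/9 = 61.11.

61.1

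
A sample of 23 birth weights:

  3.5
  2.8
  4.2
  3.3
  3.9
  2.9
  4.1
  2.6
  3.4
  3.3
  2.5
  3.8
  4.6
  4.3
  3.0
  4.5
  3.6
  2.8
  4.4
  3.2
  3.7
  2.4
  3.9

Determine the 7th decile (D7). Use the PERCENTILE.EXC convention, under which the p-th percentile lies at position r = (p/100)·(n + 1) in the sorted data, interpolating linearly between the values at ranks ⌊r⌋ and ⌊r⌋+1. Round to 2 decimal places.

Sorted: 2.4, 2.5, 2.6, 2.8, 2.8, 2.9, 3.0, 3.2, 3.3, 3.3, 3.4, 3.5, 3.6, 3.7, 3.8, 3.9, 3.9, 4.1, 4.2, 4.3, 4.4, 4.5, 4.6.
n = 23.
r = (70/100)·(23 + 1) = 16.8.
Rank 16 is 3.9 and rank 17 is 3.9.
Interpolate: 3.9 + 0.8·(3.9 − 3.9) = 3.9 + 0.8·0 = 3.9.

3.90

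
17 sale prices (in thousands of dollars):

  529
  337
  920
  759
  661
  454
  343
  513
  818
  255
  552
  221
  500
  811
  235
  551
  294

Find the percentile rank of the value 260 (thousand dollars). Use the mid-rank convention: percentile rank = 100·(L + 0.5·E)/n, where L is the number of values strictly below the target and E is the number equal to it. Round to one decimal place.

17.6

Sorted: 221, 235, 255, 294, 337, 343, 454, 500, 513, 529, 551, 552, 661, 759, 811, 818, 920.
Count below 260: L = 3; count equal: E = 0; n = 17.
Percentile rank = 100·(3 + 0.5·0)/17 = 100·3/17 = 17.65.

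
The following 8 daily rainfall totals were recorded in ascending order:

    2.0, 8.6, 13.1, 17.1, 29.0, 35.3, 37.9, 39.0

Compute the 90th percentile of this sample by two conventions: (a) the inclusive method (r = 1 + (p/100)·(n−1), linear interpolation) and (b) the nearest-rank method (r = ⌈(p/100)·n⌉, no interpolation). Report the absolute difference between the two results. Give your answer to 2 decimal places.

0.77

n = 8.
(a) r = 7.3; between ranks 7 (37.9) and 8 (39.0): 38.23.
(b) the nearest-rank method: rank 8 → 39.
|38.23 − 39| = 0.77.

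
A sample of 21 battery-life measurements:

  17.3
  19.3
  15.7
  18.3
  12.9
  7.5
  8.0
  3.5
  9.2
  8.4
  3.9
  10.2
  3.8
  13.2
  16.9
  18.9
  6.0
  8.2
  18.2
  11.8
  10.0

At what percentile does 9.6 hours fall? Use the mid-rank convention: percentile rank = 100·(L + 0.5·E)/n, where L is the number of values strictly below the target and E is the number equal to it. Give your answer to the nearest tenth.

Sorted: 3.5, 3.8, 3.9, 6.0, 7.5, 8.0, 8.2, 8.4, 9.2, 10.0, 10.2, 11.8, 12.9, 13.2, 15.7, 16.9, 17.3, 18.2, 18.3, 18.9, 19.3.
Count below 9.6: L = 9; count equal: E = 0; n = 21.
Percentile rank = 100·(9 + 0.5·0)/21 = 100·9/21 = 42.86.

42.9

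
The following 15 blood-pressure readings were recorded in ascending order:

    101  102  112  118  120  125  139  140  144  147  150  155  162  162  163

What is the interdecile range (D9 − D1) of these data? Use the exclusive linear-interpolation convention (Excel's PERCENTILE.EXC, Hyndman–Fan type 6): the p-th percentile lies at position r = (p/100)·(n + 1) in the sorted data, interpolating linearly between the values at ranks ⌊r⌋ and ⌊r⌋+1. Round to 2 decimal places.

60.80

n = 15.
P10: r = 1.6; ranks 1–2 are 101, 102; interpolating gives 101.6.
P90: r = 14.4; ranks 14–15 are 162, 163; interpolating gives 162.4.
Difference: 162.4 − 101.6 = 60.8.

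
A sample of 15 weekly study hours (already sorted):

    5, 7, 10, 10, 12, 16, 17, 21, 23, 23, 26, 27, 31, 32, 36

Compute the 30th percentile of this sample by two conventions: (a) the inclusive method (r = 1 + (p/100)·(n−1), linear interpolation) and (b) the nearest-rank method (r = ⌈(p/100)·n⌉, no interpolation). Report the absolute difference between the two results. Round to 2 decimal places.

0.80

n = 15.
(a) r = 5.2; between ranks 5 (12) and 6 (16): 12.8.
(b) the nearest-rank method: rank 5 → 12.
|12.8 − 12| = 0.8.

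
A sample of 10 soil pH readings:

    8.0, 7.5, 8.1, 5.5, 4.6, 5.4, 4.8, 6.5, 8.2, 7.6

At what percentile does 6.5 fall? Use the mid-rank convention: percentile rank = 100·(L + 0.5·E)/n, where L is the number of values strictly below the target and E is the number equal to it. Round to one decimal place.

45.0

Sorted: 4.6, 4.8, 5.4, 5.5, 6.5, 7.5, 7.6, 8.0, 8.1, 8.2.
Count below 6.5: L = 4; count equal: E = 1; n = 10.
Percentile rank = 100·(4 + 0.5·1)/10 = 100·4.5/10 = 45.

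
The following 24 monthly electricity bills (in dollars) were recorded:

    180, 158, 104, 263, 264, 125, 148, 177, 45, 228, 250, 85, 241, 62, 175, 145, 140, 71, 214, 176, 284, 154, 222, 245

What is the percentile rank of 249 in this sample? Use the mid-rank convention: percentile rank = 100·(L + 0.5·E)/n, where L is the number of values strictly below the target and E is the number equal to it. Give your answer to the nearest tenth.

Sorted: 45, 62, 71, 85, 104, 125, 140, 145, 148, 154, 158, 175, 176, 177, 180, 214, 222, 228, 241, 245, 250, 263, 264, 284.
Count below 249: L = 20; count equal: E = 0; n = 24.
Percentile rank = 100·(20 + 0.5·0)/24 = 100·20/24 = 83.33.

83.3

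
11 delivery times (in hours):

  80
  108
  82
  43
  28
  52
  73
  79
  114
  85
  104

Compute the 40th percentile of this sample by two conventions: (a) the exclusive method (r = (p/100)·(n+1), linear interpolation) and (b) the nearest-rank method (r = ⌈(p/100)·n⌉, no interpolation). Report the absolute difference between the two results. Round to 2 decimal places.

1.20

Sorted: 28, 43, 52, 73, 79, 80, 82, 85, 104, 108, 114.
n = 11.
(a) r = 4.8; between ranks 4 (73) and 5 (79): 77.8.
(b) the nearest-rank method: rank 5 → 79.
|77.8 − 79| = 1.2.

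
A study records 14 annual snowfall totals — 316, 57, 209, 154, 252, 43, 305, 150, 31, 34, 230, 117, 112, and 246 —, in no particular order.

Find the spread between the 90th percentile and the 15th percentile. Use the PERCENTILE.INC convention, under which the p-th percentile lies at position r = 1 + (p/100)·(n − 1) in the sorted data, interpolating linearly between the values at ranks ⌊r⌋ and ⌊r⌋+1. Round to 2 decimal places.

246.55

Sorted: 31, 34, 43, 57, 112, 117, 150, 154, 209, 230, 246, 252, 305, 316.
n = 14.
P15: r = 2.95; ranks 2–3 are 34, 43; interpolating gives 42.55.
P90: r = 12.7; ranks 12–13 are 252, 305; interpolating gives 289.1.
Difference: 289.1 − 42.55 = 246.55.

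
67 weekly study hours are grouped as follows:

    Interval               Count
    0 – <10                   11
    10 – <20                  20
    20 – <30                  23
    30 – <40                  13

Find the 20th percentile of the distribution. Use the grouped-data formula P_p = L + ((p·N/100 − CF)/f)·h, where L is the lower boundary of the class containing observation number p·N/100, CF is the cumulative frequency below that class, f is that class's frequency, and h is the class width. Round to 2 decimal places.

11.20

N = 67; target position k = 20/100 · 67 = 13.4.
Cumulative frequencies: 11, 31, 54, 67.
Observation 13.4 falls in the class 10 – <20.
L = 10, CF = 11, f = 20, h = 10.
P20 = 10 + ((13.4 − 11)/20)·10 = 10 + 1.2 = 11.2.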